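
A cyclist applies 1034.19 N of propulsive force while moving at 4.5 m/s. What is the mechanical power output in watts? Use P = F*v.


P = F * v
P = 1034.19 * 4.5
P = 4653.855 W

4653.855 W


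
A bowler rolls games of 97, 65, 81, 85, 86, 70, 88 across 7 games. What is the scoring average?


Average = sum / n
Sum = 572
Average = 572 / 7 = 81.7143

81.7143


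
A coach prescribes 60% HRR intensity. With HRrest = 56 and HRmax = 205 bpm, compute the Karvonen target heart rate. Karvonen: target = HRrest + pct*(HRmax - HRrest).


Target = HRrest + pct*(HRmax - HRrest)
Heart rate reserve = HRmax - HRrest = 205 - 56 = 149 bpm
Fraction = 60% = 0.6
Target = 56 + 0.6 * 149
Target = 56 + 89.4 = 145.4 bpm

145.4 bpm


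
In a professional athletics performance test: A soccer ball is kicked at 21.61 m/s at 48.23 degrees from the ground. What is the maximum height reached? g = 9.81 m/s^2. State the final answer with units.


H = (v*sin(theta))^2 / (2*g)
vy = v*sin(theta) = 21.61 * sin(48.23 deg) = 16.1173 m/s
H = vy^2 / (2*g) = 259.7666 / (2*9.81)
H = 259.7666 / 19.62 = 13.2399 m

13.2399 m


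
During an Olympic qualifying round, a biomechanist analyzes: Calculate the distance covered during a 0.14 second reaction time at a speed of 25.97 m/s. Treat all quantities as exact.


d = v * t
d = 25.97 * 0.14
d = 3.6358 m

3.6358 m


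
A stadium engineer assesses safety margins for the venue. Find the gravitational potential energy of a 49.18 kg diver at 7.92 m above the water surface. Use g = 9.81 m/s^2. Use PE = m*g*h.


PE = m * g * h
PE = 49.18 * 9.81 * 7.92
PE = 482.4558 * 7.92 = 3821.0499 J

3821.0499 J


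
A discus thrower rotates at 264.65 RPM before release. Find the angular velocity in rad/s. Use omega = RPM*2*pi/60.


omega = RPM * 2 * pi / 60
omega = 264.65 * 2 * 3.14159 / 60
omega = 1662.845 / 60 = 27.7141 rad/s

27.7141 rad/s


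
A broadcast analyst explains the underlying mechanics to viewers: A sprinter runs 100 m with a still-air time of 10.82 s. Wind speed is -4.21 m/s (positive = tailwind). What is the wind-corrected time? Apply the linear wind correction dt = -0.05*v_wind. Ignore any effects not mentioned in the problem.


dt = -0.05 * v_wind = -0.05 * -4.21 = 0.2105 s
t_corrected = t_still + dt = 10.82 + (0.2105)
t_corrected = 11.0305 s

11.0305 s


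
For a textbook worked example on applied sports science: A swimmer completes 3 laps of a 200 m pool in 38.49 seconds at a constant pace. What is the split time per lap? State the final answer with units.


Split time = total_time / n_laps = 38.49 / 3
Split time = 12.83 s per lap

12.83 s


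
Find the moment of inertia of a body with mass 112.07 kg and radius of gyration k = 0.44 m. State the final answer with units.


I = m * k^2
I = 112.07 * 0.44^2
I = 112.07 * 0.1936 = 21.6968 kg*m^2

21.6968 kg*m^2


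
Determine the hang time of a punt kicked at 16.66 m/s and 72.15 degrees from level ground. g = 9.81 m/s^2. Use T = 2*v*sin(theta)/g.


T = 2*v*sin(theta)/g
sin(theta) = sin(72.15 deg) = 0.9519
T = 2*16.66*0.9519 / 9.81
T = 31.7161 / 9.81 = 3.233 s

3.233 s


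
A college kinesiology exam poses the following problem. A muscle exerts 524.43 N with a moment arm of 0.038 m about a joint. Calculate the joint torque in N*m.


tau = F * d
tau = 524.43 * 0.038
tau = 19.9283 N*m

19.9283 N*m


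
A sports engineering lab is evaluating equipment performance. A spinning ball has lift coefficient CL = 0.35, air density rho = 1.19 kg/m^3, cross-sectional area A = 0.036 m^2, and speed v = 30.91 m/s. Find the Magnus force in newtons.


FM = 0.5 * CL * rho * A * v^2
FM = 0.5 * 0.35 * 1.19 * 0.036 * 30.91^2
v^2 = 955.4281
FM = 0.5 * 0.35 * 1.19 * 0.036 * 955.4281 = 7.1628 N

7.1628 N


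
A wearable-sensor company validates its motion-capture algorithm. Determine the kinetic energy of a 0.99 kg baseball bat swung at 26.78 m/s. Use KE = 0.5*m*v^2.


KE = 0.5 * m * v^2
KE = 0.5 * 0.99 * 26.78^2
KE = 0.5 * 0.99 * 717.1684 = 354.9984 J

354.9984 J


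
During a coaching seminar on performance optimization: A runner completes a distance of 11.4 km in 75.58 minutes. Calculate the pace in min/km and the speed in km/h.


Pace = time / distance = 75.58 min / 11.4 km = 6.6298 min/km
Speed = distance / time_in_hours = 11.4 / 1.2597 hr
Speed = 9.05 km/h

6.6298 min/km, 9.05 km/h


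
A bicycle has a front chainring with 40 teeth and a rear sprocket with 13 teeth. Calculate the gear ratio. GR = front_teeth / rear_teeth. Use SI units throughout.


GR = front_teeth / rear_teeth
GR = 40 / 13
GR = 3.0769

3.0769


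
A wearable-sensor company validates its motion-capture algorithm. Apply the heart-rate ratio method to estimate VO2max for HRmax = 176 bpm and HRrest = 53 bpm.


VO2max = 15.3 * HRmax / HRrest
VO2max = 15.3 * 176 / 53
VO2max = 2692.8 / 53 = 50.8075 mL/kg/min

50.8075 mL/kg/min


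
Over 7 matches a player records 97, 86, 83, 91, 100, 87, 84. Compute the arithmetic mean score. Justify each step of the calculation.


Average = sum / n
Sum = 628
Average = 628 / 7 = 89.7143

89.7143


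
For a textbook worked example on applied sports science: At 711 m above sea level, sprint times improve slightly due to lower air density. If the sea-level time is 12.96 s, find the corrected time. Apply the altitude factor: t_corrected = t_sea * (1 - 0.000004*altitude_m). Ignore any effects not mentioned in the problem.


Correction factor = 1 - 0.000004 * 711 = 0.997156
t_corrected = t_sea * factor = 12.96 * 0.997156
t_corrected = 12.9231 s

12.9231 s


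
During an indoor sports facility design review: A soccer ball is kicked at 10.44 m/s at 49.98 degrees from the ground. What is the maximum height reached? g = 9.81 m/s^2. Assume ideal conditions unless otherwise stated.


H = (v*sin(theta))^2 / (2*g)
vy = v*sin(theta) = 10.44 * sin(49.98 deg) = 7.9952 m/s
H = vy^2 / (2*g) = 63.9226 / (2*9.81)
H = 63.9226 / 19.62 = 3.258 m

3.258 m


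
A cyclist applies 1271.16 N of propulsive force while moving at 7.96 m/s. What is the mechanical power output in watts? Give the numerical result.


P = F * v
P = 1271.16 * 7.96
P = 10118.4336 W

10118.4336 W


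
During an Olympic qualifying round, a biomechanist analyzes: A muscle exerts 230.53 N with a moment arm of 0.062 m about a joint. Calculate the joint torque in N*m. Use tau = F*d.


tau = F * d
tau = 230.53 * 0.062
tau = 14.2929 N*m

14.2929 N*m


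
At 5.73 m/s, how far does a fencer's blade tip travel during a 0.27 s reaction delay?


d = v * t
d = 5.73 * 0.27
d = 1.5471 m

1.5471 m


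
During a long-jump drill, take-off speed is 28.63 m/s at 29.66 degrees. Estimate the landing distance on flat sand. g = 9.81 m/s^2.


R = v^2 * sin(2*theta) / g
Convert angle to radians: theta = 29.66 deg = 0.5177 rad
sin(2*theta) = sin(1.0353) = 0.86
R = 28.63^2 * 0.86 / 9.81
R = 819.6769 * 0.86 / 9.81 = 71.86 m

71.86 m


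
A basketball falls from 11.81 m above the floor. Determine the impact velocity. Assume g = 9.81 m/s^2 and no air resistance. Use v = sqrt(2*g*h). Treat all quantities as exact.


v = sqrt(2 * g * h)
v = sqrt(2 * 9.81 * 11.81)
v = sqrt(231.7122) = 15.2221 m/s

15.2221 m/s


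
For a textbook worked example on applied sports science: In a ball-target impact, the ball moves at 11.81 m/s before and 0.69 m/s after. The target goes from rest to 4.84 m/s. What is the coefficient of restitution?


e = (v2_after - v1_after) / (v1_before - v2_before)
Numerator = 4.84 - 0.69 = 4.15
Denominator = 11.81 - 0 = 11.81
e = 4.15 / 11.81 = 0.3514

0.3514


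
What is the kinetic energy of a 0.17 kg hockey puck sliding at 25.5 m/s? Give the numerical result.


KE = 0.5 * m * v^2
KE = 0.5 * 0.17 * 25.5^2
KE = 0.5 * 0.17 * 650.25 = 55.2713 J

55.2713 J


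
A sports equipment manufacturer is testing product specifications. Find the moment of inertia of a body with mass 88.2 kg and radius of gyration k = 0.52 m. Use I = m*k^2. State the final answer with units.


I = m * k^2
I = 88.2 * 0.52^2
I = 88.2 * 0.2704 = 23.8493 kg*m^2

23.8493 kg*m^2


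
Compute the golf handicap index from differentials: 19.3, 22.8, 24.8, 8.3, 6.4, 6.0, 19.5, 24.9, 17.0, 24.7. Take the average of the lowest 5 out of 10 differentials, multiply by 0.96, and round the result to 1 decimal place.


All differentials: 19.3, 22.8, 24.8, 8.3, 6.4, 6.0, 19.5, 24.9, 17.0, 24.7
Sorted: 6.0, 6.4, 8.3, 17.0, 19.3, 19.5, 22.8, 24.7, 24.8, 24.9
Best 5: 6.0, 6.4, 8.3, 17.0, 19.3
Average of best = 57 / 5 = 11.4
Raw index = 11.4 * 0.96 = 10.944
Handicap index = round(10.944, 1) = 10.9

10.9


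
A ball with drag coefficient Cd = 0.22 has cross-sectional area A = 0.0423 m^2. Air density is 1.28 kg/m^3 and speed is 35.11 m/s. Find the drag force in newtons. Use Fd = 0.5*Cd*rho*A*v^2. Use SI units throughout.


Fd = 0.5 * Cd * rho * A * v^2
Fd = 0.5 * 0.22 * 1.28 * 0.0423 * 35.11^2
v^2 = 1232.7121
Fd = 0.5 * 0.22 * 1.28 * 0.0423 * 1232.7121 = 7.3418 N

7.3418 N


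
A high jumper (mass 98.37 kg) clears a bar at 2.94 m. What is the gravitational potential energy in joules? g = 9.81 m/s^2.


PE = m * g * h
PE = 98.37 * 9.81 * 2.94
PE = 965.0097 * 2.94 = 2837.1285 J

2837.1285 J


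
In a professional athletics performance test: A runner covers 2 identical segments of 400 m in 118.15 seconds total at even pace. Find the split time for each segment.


Split time = total_time / n_laps = 118.15 / 2
Split time = 59.075 s per lap

59.075 s


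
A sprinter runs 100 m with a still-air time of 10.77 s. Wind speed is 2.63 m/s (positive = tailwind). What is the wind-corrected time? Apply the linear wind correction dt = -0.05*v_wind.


dt = -0.05 * v_wind = -0.05 * 2.63 = -0.1315 s
t_corrected = t_still + dt = 10.77 + (-0.1315)
t_corrected = 10.6385 s

10.6385 s


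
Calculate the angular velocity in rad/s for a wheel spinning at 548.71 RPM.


omega = RPM * 2 * pi / 60
omega = 548.71 * 2 * 3.14159 / 60
omega = 3447.6466 / 60 = 57.4608 rad/s

57.4608 rad/s


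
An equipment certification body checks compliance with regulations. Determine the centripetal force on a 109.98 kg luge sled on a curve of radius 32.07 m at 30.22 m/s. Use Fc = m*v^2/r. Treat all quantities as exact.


Fc = m * v^2 / r
v^2 = 30.22^2 = 913.2484
Fc = 109.98 * 913.2484 / 32.07
Fc = 100439.059 / 32.07 = 3131.8696 N

3131.8696 N


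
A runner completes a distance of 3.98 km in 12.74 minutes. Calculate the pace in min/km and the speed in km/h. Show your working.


Pace = time / distance = 12.74 min / 3.98 km = 3.201 min/km
Speed = distance / time_in_hours = 3.98 / 0.2123 hr
Speed = 18.7441 km/h

3.201 min/km, 18.7441 km/h


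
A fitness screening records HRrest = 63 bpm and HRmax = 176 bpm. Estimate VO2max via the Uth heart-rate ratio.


VO2max = 15.3 * HRmax / HRrest
VO2max = 15.3 * 176 / 63
VO2max = 2692.8 / 63 = 42.7429 mL/kg/min

42.7429 mL/kg/min


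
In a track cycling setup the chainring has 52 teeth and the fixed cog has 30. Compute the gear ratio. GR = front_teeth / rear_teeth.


GR = front_teeth / rear_teeth
GR = 52 / 30
GR = 1.7333

1.7333


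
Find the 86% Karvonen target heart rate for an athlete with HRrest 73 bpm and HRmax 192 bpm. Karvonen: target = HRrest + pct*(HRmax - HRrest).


Target = HRrest + pct*(HRmax - HRrest)
Heart rate reserve = HRmax - HRrest = 192 - 73 = 119 bpm
Fraction = 86% = 0.86
Target = 73 + 0.86 * 119
Target = 73 + 102.34 = 175.34 bpm

175.34 bpm


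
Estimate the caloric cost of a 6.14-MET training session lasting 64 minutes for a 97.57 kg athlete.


kcal = MET * mass * time_hr
Convert time: 64 min = 1.0667 hr
kcal = 6.14 * 97.57 * 1.0667
kcal = 639.0185 kcal

639.0185 kcal


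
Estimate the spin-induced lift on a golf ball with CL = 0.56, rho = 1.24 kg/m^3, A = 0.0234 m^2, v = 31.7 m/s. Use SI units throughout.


FM = 0.5 * CL * rho * A * v^2
FM = 0.5 * 0.56 * 1.24 * 0.0234 * 31.7^2
v^2 = 1004.89
FM = 0.5 * 0.56 * 1.24 * 0.0234 * 1004.89 = 8.1642 N

8.1642 N


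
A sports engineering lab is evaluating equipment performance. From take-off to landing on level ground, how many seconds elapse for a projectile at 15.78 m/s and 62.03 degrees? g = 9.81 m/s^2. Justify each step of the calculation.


T = 2*v*sin(theta)/g
sin(theta) = sin(62.03 deg) = 0.8832
T = 2*15.78*0.8832 / 9.81
T = 27.8736 / 9.81 = 2.8413 s

2.8413 s


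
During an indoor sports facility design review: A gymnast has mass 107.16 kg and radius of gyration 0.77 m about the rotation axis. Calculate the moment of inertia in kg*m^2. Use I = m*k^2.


I = m * k^2
I = 107.16 * 0.77^2
I = 107.16 * 0.5929 = 63.5352 kg*m^2

63.5352 kg*m^2


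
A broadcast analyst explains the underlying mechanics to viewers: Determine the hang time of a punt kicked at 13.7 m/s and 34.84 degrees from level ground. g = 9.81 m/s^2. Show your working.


T = 2*v*sin(theta)/g
sin(theta) = sin(34.84 deg) = 0.5713
T = 2*13.7*0.5713 / 9.81
T = 15.6533 / 9.81 = 1.5956 s

1.5956 s


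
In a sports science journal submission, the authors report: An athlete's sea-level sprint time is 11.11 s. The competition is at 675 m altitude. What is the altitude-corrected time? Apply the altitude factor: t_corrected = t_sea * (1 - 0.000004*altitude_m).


Correction factor = 1 - 0.000004 * 675 = 0.9973
t_corrected = t_sea * factor = 11.11 * 0.9973
t_corrected = 11.08 s

11.08 s


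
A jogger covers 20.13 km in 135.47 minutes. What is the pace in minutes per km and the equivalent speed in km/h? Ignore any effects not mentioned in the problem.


Pace = time / distance = 135.47 min / 20.13 km = 6.7298 min/km
Speed = distance / time_in_hours = 20.13 / 2.2578 hr
Speed = 8.9156 km/h

6.7298 min/km, 8.9156 km/h


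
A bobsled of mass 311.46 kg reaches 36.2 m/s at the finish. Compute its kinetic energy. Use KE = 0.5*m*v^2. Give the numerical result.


KE = 0.5 * m * v^2
KE = 0.5 * 311.46 * 36.2^2
KE = 0.5 * 311.46 * 1310.44 = 204074.8212 J

204074.8212 J


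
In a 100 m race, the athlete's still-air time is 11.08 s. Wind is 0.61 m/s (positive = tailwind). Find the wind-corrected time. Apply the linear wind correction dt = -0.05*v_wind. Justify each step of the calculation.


dt = -0.05 * v_wind = -0.05 * 0.61 = -0.0305 s
t_corrected = t_still + dt = 11.08 + (-0.0305)
t_corrected = 11.0495 s

11.0495 s


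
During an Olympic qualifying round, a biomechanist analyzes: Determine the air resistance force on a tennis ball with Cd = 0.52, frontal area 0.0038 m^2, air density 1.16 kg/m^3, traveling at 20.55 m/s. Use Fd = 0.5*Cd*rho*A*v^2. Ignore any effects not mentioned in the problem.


Fd = 0.5 * Cd * rho * A * v^2
Fd = 0.5 * 0.52 * 1.16 * 0.0038 * 20.55^2
v^2 = 422.3025
Fd = 0.5 * 0.52 * 1.16 * 0.0038 * 422.3025 = 0.484 N

0.484 N


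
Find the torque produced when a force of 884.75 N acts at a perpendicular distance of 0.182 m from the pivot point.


tau = F * d
tau = 884.75 * 0.182
tau = 161.0245 N*m

161.0245 N*m


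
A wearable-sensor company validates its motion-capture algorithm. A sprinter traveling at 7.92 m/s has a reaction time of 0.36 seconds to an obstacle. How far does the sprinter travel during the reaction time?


d = v * t
d = 7.92 * 0.36
d = 2.8512 m

2.8512 m


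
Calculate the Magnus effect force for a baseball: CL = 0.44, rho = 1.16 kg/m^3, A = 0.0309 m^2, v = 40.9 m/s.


FM = 0.5 * CL * rho * A * v^2
FM = 0.5 * 0.44 * 1.16 * 0.0309 * 40.9^2
v^2 = 1672.81
FM = 0.5 * 0.44 * 1.16 * 0.0309 * 1672.81 = 13.1912 N

13.1912 N


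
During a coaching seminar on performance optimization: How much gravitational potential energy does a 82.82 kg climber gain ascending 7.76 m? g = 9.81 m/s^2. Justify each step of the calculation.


PE = m * g * h
PE = 82.82 * 9.81 * 7.76
PE = 812.4642 * 7.76 = 6304.7222 J

6304.7222 J


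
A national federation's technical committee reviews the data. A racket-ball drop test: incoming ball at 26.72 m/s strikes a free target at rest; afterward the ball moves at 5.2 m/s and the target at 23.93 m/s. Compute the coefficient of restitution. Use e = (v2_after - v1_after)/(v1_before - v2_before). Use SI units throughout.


e = (v2_after - v1_after) / (v1_before - v2_before)
Numerator = 23.93 - 5.2 = 18.73
Denominator = 26.72 - 0 = 26.72
e = 18.73 / 26.72 = 0.701

0.701


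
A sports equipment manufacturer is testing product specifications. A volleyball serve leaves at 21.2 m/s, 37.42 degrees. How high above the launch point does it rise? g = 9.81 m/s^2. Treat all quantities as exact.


H = (v*sin(theta))^2 / (2*g)
vy = v*sin(theta) = 21.2 * sin(37.42 deg) = 12.8822 m/s
H = vy^2 / (2*g) = 165.9523 / (2*9.81)
H = 165.9523 / 19.62 = 8.4583 m

8.4583 m


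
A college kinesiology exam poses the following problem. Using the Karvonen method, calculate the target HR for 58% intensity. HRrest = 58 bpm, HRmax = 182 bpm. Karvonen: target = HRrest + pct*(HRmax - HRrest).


Target = HRrest + pct*(HRmax - HRrest)
Heart rate reserve = HRmax - HRrest = 182 - 58 = 124 bpm
Fraction = 58% = 0.58
Target = 58 + 0.58 * 124
Target = 58 + 71.92 = 129.92 bpm

129.92 bpm


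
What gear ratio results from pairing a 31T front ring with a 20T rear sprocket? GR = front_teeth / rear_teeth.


GR = front_teeth / rear_teeth
GR = 31 / 20
GR = 1.55

1.55


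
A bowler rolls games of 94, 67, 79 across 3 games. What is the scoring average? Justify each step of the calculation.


Average = sum / n
Sum = 240
Average = 240 / 3 = 80

80


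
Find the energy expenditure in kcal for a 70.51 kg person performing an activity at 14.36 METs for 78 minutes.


kcal = MET * mass * time_hr
Convert time: 78 min = 1.3 hr
kcal = 14.36 * 70.51 * 1.3
kcal = 1316.2807 kcal

1316.2807 kcal


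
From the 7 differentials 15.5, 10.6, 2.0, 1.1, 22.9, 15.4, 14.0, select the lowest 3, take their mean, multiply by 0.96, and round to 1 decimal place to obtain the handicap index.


All differentials: 15.5, 10.6, 2.0, 1.1, 22.9, 15.4, 14.0
Sorted: 1.1, 2.0, 10.6, 14.0, 15.4, 15.5, 22.9
Best 3: 1.1, 2.0, 10.6
Average of best = 13.7 / 3 = 4.5667
Raw index = 4.5667 * 0.96 = 4.384
Handicap index = round(4.384, 1) = 4.4

4.4


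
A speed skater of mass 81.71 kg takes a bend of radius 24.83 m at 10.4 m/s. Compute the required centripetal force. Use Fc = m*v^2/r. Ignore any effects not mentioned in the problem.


Fc = m * v^2 / r
v^2 = 10.4^2 = 108.16
Fc = 81.71 * 108.16 / 24.83
Fc = 8837.7536 / 24.83 = 355.9305 N

355.9305 N


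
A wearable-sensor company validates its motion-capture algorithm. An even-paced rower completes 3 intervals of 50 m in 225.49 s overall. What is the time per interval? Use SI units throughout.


Split time = total_time / n_laps = 225.49 / 3
Split time = 75.1633 s per lap

75.1633 s


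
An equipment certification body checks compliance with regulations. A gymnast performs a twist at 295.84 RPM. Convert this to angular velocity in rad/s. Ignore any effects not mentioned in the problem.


omega = RPM * 2 * pi / 60
omega = 295.84 * 2 * 3.14159 / 60
omega = 1858.8175 / 60 = 30.9803 rad/s

30.9803 rad/s


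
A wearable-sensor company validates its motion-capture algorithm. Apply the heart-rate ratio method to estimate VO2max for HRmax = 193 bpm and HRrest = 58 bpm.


VO2max = 15.3 * HRmax / HRrest
VO2max = 15.3 * 193 / 58
VO2max = 2952.9 / 58 = 50.9121 mL/kg/min

50.9121 mL/kg/min


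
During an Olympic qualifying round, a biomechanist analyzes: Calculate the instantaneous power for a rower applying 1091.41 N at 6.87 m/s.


P = F * v
P = 1091.41 * 6.87
P = 7497.9867 W

7497.9867 W


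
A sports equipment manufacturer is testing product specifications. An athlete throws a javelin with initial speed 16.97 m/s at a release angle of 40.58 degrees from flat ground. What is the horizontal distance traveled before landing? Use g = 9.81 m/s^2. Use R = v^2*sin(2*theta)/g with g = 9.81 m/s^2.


R = v^2 * sin(2*theta) / g
Convert angle to radians: theta = 40.58 deg = 0.7083 rad
sin(2*theta) = sin(1.4165) = 0.9881
R = 16.97^2 * 0.9881 / 9.81
R = 287.9809 * 0.9881 / 9.81 = 29.0071 m

29.0071 m


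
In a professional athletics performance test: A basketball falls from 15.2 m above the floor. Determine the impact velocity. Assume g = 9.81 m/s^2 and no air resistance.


v = sqrt(2 * g * h)
v = sqrt(2 * 9.81 * 15.2)
v = sqrt(298.224) = 17.2692 m/s

17.2692 m/s


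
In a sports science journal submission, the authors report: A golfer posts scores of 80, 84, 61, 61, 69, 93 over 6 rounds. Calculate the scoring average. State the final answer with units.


Average = sum / n
Sum = 448
Average = 448 / 6 = 74.6667

74.6667


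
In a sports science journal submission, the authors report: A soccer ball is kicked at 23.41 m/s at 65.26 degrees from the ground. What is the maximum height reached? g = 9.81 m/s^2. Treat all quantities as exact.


H = (v*sin(theta))^2 / (2*g)
vy = v*sin(theta) = 23.41 * sin(65.26 deg) = 21.2613 m/s
H = vy^2 / (2*g) = 452.0447 / (2*9.81)
H = 452.0447 / 19.62 = 23.04 m

23.04 m


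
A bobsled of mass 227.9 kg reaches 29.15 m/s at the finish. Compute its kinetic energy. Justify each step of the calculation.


KE = 0.5 * m * v^2
KE = 0.5 * 227.9 * 29.15^2
KE = 0.5 * 227.9 * 849.7225 = 96825.8789 J

96825.8789 J


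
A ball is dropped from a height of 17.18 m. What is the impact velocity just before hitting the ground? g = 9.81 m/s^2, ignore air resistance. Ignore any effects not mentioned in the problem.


v = sqrt(2 * g * h)
v = sqrt(2 * 9.81 * 17.18)
v = sqrt(337.0716) = 18.3595 m/s

18.3595 m/s


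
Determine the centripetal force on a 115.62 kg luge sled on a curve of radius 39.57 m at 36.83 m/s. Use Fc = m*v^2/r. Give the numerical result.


Fc = m * v^2 / r
v^2 = 36.83^2 = 1356.4489
Fc = 115.62 * 1356.4489 / 39.57
Fc = 156832.6218 / 39.57 = 3963.4223 N

3963.4223 N


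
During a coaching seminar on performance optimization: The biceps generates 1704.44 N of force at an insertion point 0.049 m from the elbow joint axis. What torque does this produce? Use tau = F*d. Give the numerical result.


tau = F * d
tau = 1704.44 * 0.049
tau = 83.5176 N*m

83.5176 N*m


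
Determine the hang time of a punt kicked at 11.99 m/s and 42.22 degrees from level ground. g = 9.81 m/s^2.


T = 2*v*sin(theta)/g
sin(theta) = sin(42.22 deg) = 0.672
T = 2*11.99*0.672 / 9.81
T = 16.1141 / 9.81 = 1.6426 s

1.6426 s


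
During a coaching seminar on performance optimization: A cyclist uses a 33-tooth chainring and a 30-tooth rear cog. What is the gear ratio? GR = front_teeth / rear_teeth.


GR = front_teeth / rear_teeth
GR = 33 / 30
GR = 1.1

1.1


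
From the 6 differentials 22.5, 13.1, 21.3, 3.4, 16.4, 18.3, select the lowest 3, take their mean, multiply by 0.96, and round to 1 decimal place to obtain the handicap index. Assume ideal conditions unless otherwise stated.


All differentials: 22.5, 13.1, 21.3, 3.4, 16.4, 18.3
Sorted: 3.4, 13.1, 16.4, 18.3, 21.3, 22.5
Best 3: 3.4, 13.1, 16.4
Average of best = 32.9 / 3 = 10.9667
Raw index = 10.9667 * 0.96 = 10.528
Handicap index = round(10.528, 1) = 10.5

10.5


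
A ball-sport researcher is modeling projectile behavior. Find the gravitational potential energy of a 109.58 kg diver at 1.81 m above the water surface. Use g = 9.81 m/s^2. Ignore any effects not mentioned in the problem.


PE = m * g * h
PE = 109.58 * 9.81 * 1.81
PE = 1074.9798 * 1.81 = 1945.7134 J

1945.7134 J


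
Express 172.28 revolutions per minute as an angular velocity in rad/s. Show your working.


omega = RPM * 2 * pi / 60
omega = 172.28 * 2 * 3.14159 / 60
omega = 1082.4672 / 60 = 18.0411 rad/s

18.0411 rad/s


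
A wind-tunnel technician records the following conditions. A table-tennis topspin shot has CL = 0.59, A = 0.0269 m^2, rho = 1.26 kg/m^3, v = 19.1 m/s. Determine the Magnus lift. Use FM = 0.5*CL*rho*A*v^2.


FM = 0.5 * CL * rho * A * v^2
FM = 0.5 * 0.59 * 1.26 * 0.0269 * 19.1^2
v^2 = 364.81
FM = 0.5 * 0.59 * 1.26 * 0.0269 * 364.81 = 3.6476 N

3.6476 N


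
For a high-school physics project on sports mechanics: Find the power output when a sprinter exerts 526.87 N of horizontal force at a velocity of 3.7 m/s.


P = F * v
P = 526.87 * 3.7
P = 1949.419 W

1949.419 W


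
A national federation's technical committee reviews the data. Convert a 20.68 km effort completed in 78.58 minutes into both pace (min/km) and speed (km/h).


Pace = time / distance = 78.58 min / 20.68 km = 3.7998 min/km
Speed = distance / time_in_hours = 20.68 / 1.3097 hr
Speed = 15.7903 km/h

3.7998 min/km, 15.7903 km/h


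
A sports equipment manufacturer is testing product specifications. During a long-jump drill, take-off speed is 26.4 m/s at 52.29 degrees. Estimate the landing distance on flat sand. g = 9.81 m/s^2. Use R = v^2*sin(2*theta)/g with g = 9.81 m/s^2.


R = v^2 * sin(2*theta) / g
Convert angle to radians: theta = 52.29 deg = 0.9126 rad
sin(2*theta) = sin(1.8253) = 0.9678
R = 26.4^2 * 0.9678 / 9.81
R = 696.96 * 0.9678 / 9.81 = 68.758 m

68.758 m


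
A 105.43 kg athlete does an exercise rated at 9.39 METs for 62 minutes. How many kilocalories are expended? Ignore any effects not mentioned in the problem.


kcal = MET * mass * time_hr
Convert time: 62 min = 1.0333 hr
kcal = 9.39 * 105.43 * 1.0333
kcal = 1022.9873 kcal

1022.9873 kcal


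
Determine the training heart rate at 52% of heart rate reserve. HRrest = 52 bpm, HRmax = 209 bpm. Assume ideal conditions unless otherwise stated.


Target = HRrest + pct*(HRmax - HRrest)
Heart rate reserve = HRmax - HRrest = 209 - 52 = 157 bpm
Fraction = 52% = 0.52
Target = 52 + 0.52 * 157
Target = 52 + 81.64 = 133.64 bpm

133.64 bpm


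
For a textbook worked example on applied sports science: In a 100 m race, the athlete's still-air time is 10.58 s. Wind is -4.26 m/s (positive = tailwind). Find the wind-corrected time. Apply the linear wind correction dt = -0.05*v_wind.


dt = -0.05 * v_wind = -0.05 * -4.26 = 0.213 s
t_corrected = t_still + dt = 10.58 + (0.213)
t_corrected = 10.793 s

10.793 s


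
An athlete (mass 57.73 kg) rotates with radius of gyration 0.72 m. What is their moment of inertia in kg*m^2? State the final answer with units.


I = m * k^2
I = 57.73 * 0.72^2
I = 57.73 * 0.5184 = 29.9272 kg*m^2

29.9272 kg*m^2


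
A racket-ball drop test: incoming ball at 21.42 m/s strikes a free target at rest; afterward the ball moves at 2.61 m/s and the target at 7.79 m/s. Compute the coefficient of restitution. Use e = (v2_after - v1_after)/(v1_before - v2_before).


e = (v2_after - v1_after) / (v1_before - v2_before)
Numerator = 7.79 - 2.61 = 5.18
Denominator = 21.42 - 0 = 21.42
e = 5.18 / 21.42 = 0.2418

0.2418


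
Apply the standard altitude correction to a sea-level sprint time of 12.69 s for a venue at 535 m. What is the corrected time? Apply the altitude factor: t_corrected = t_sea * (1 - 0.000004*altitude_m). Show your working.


Correction factor = 1 - 0.000004 * 535 = 0.99786
t_corrected = t_sea * factor = 12.69 * 0.99786
t_corrected = 12.6628 s

12.6628 s


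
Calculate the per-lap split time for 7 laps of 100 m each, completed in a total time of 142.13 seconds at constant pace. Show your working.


Split time = total_time / n_laps = 142.13 / 7
Split time = 20.3043 s per lap

20.3043 s


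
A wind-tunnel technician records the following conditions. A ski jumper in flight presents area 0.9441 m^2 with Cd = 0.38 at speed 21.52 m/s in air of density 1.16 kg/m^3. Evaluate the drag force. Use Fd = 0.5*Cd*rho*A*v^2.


Fd = 0.5 * Cd * rho * A * v^2
Fd = 0.5 * 0.38 * 1.16 * 0.9441 * 21.52^2
v^2 = 463.1104
Fd = 0.5 * 0.38 * 1.16 * 0.9441 * 463.1104 = 96.3638 N

96.3638 N


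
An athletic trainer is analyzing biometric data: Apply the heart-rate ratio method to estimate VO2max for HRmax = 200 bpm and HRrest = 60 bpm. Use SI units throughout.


VO2max = 15.3 * HRmax / HRrest
VO2max = 15.3 * 200 / 60
VO2max = 3060 / 60 = 51 mL/kg/min

51 mL/kg/min


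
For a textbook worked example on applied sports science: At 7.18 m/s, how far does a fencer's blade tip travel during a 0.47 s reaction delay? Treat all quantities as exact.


d = v * t
d = 7.18 * 0.47
d = 3.3746 m

3.3746 m


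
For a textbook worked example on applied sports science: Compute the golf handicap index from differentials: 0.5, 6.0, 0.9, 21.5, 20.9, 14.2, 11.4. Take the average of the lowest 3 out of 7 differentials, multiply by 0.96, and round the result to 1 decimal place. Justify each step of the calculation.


All differentials: 0.5, 6.0, 0.9, 21.5, 20.9, 14.2, 11.4
Sorted: 0.5, 0.9, 6.0, 11.4, 14.2, 20.9, 21.5
Best 3: 0.5, 0.9, 6.0
Average of best = 7.4 / 3 = 2.4667
Raw index = 2.4667 * 0.96 = 2.368
Handicap index = round(2.368, 1) = 2.4

2.4


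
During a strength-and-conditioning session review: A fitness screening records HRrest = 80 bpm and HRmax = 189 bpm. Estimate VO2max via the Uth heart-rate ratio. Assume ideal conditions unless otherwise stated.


VO2max = 15.3 * HRmax / HRrest
VO2max = 15.3 * 189 / 80
VO2max = 2891.7 / 80 = 36.1463 mL/kg/min

36.1463 mL/kg/min


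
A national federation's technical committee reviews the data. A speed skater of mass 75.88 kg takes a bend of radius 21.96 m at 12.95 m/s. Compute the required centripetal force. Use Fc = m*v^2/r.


Fc = m * v^2 / r
v^2 = 12.95^2 = 167.7025
Fc = 75.88 * 167.7025 / 21.96
Fc = 12725.2657 / 21.96 = 579.4748 N

579.4748 N


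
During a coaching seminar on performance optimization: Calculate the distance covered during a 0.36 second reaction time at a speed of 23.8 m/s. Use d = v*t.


d = v * t
d = 23.8 * 0.36
d = 8.568 m

8.568 m


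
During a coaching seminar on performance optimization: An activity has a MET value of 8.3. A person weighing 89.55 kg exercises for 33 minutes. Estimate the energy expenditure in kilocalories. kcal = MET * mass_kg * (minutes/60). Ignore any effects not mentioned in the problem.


kcal = MET * mass * time_hr
Convert time: 33 min = 0.55 hr
kcal = 8.3 * 89.55 * 0.55
kcal = 408.7957 kcal

408.7957 kcal


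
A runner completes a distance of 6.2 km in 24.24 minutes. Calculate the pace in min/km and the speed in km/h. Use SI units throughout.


Pace = time / distance = 24.24 min / 6.2 km = 3.9097 min/km
Speed = distance / time_in_hours = 6.2 / 0.404 hr
Speed = 15.3465 km/h

3.9097 min/km, 15.3465 km/h


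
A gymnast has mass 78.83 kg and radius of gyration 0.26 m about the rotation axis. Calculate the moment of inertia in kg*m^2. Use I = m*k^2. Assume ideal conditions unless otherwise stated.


I = m * k^2
I = 78.83 * 0.26^2
I = 78.83 * 0.0676 = 5.3289 kg*m^2

5.3289 kg*m^2


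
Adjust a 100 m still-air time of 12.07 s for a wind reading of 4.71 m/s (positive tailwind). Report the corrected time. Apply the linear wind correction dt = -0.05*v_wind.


dt = -0.05 * v_wind = -0.05 * 4.71 = -0.2355 s
t_corrected = t_still + dt = 12.07 + (-0.2355)
t_corrected = 11.8345 s

11.8345 s


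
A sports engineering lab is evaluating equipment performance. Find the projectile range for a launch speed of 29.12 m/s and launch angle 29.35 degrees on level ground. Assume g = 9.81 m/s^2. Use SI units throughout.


R = v^2 * sin(2*theta) / g
Convert angle to radians: theta = 29.35 deg = 0.5123 rad
sin(2*theta) = sin(1.0245) = 0.8545
R = 29.12^2 * 0.8545 / 9.81
R = 847.9744 * 0.8545 / 9.81 = 73.8592 m

73.8592 m


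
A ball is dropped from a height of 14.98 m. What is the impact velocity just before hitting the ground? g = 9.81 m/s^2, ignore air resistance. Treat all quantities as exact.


v = sqrt(2 * g * h)
v = sqrt(2 * 9.81 * 14.98)
v = sqrt(293.9076) = 17.1437 m/s

17.1437 m/s


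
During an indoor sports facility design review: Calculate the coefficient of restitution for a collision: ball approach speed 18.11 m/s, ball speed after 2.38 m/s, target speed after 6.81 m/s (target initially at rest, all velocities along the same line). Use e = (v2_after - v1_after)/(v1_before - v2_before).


e = (v2_after - v1_after) / (v1_before - v2_before)
Numerator = 6.81 - 2.38 = 4.43
Denominator = 18.11 - 0 = 18.11
e = 4.43 / 18.11 = 0.2446

0.2446


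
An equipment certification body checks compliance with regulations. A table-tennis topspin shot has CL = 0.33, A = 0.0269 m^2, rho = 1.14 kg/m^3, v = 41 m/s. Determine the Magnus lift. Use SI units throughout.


FM = 0.5 * CL * rho * A * v^2
FM = 0.5 * 0.33 * 1.14 * 0.0269 * 41^2
v^2 = 1681
FM = 0.5 * 0.33 * 1.14 * 0.0269 * 1681 = 8.5057 N

8.5057 N


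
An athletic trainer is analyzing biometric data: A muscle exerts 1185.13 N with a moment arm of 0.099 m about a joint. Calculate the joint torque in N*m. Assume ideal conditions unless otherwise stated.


tau = F * d
tau = 1185.13 * 0.099
tau = 117.3279 N*m

117.3279 N*m


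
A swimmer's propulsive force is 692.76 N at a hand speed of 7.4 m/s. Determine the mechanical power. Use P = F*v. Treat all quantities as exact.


P = F * v
P = 692.76 * 7.4
P = 5126.424 W

5126.424 W


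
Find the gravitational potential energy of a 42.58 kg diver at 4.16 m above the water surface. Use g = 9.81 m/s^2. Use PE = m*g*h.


PE = m * g * h
PE = 42.58 * 9.81 * 4.16
PE = 417.7098 * 4.16 = 1737.6728 J

1737.6728 J


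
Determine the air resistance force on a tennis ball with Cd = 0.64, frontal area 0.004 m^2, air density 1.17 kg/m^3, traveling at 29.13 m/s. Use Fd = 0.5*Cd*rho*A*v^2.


Fd = 0.5 * Cd * rho * A * v^2
Fd = 0.5 * 0.64 * 1.17 * 0.004 * 29.13^2
v^2 = 848.5569
Fd = 0.5 * 0.64 * 1.17 * 0.004 * 848.5569 = 1.2708 N

1.2708 N


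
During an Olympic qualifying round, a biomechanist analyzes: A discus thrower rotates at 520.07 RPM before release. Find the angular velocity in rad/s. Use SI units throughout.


omega = RPM * 2 * pi / 60
omega = 520.07 * 2 * 3.14159 / 60
omega = 3267.6962 / 60 = 54.4616 rad/s

54.4616 rad/s


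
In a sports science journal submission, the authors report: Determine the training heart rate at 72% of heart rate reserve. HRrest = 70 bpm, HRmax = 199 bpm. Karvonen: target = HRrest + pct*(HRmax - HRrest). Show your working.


Target = HRrest + pct*(HRmax - HRrest)
Heart rate reserve = HRmax - HRrest = 199 - 70 = 129 bpm
Fraction = 72% = 0.72
Target = 70 + 0.72 * 129
Target = 70 + 92.88 = 162.88 bpm

162.88 bpm


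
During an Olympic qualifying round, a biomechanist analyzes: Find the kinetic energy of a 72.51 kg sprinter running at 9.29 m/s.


KE = 0.5 * m * v^2
KE = 0.5 * 72.51 * 9.29^2
KE = 0.5 * 72.51 * 86.3041 = 3128.9551 J

3128.9551 J


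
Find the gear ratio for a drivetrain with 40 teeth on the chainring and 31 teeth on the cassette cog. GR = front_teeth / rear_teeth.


GR = front_teeth / rear_teeth
GR = 40 / 31
GR = 1.2903

1.2903


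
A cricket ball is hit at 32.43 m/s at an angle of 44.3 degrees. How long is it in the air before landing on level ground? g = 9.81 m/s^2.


T = 2*v*sin(theta)/g
sin(theta) = sin(44.3 deg) = 0.6984
T = 2*32.43*0.6984 / 9.81
T = 45.2992 / 9.81 = 4.6177 s

4.6177 s


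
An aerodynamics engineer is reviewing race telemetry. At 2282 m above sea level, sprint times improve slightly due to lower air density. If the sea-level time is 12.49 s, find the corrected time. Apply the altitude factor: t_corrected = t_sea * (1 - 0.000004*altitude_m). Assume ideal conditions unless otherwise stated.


Correction factor = 1 - 0.000004 * 2282 = 0.990872
t_corrected = t_sea * factor = 12.49 * 0.990872
t_corrected = 12.376 s

12.376 s


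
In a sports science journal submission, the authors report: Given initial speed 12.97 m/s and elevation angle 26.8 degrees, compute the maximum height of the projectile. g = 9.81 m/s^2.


H = (v*sin(theta))^2 / (2*g)
vy = v*sin(theta) = 12.97 * sin(26.8 deg) = 5.8479 m/s
H = vy^2 / (2*g) = 34.1977 / (2*9.81)
H = 34.1977 / 19.62 = 1.743 m

1.743 m


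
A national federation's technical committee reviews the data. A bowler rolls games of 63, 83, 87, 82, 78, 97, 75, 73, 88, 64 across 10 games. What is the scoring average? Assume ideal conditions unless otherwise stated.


Average = sum / n
Sum = 790
Average = 790 / 10 = 79

79


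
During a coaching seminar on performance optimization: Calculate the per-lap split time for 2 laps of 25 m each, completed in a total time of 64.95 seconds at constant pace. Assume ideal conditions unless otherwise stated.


Split time = total_time / n_laps = 64.95 / 2
Split time = 32.475 s per lap

32.475 s


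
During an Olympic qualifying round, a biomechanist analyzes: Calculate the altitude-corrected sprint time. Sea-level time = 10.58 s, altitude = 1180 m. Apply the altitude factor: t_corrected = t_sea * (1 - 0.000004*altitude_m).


Correction factor = 1 - 0.000004 * 1180 = 0.99528
t_corrected = t_sea * factor = 10.58 * 0.99528
t_corrected = 10.5301 s

10.5301 s


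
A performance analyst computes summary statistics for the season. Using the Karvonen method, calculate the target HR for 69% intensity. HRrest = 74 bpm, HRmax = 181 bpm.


Target = HRrest + pct*(HRmax - HRrest)
Heart rate reserve = HRmax - HRrest = 181 - 74 = 107 bpm
Fraction = 69% = 0.69
Target = 74 + 0.69 * 107
Target = 74 + 73.83 = 147.83 bpm

147.83 bpm


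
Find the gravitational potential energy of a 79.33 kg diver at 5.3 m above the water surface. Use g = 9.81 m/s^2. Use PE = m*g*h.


PE = m * g * h
PE = 79.33 * 9.81 * 5.3
PE = 778.2273 * 5.3 = 4124.6047 J

4124.6047 J


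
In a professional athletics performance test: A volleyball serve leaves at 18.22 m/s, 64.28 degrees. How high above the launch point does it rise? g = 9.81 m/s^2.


H = (v*sin(theta))^2 / (2*g)
vy = v*sin(theta) = 18.22 * sin(64.28 deg) = 16.4149 m/s
H = vy^2 / (2*g) = 269.4478 / (2*9.81)
H = 269.4478 / 19.62 = 13.7333 m

13.7333 m


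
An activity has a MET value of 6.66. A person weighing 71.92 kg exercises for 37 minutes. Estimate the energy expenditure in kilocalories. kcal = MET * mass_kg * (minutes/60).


kcal = MET * mass * time_hr
Convert time: 37 min = 0.6167 hr
kcal = 6.66 * 71.92 * 0.6167
kcal = 295.3754 kcal

295.3754 kcal


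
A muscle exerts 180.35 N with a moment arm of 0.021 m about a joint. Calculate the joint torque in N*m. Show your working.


tau = F * d
tau = 180.35 * 0.021
tau = 3.7873 N*m

3.7873 N*m


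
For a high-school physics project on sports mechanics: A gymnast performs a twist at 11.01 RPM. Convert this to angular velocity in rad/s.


omega = RPM * 2 * pi / 60
omega = 11.01 * 2 * 3.14159 / 60
omega = 69.1779 / 60 = 1.153 rad/s

1.153 rad/s


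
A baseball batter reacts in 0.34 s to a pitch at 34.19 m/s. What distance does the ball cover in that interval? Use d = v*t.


d = v * t
d = 34.19 * 0.34
d = 11.6246 m

11.6246 m


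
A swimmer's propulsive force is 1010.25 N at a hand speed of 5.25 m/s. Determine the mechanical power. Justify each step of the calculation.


P = F * v
P = 1010.25 * 5.25
P = 5303.8125 W

5303.8125 W


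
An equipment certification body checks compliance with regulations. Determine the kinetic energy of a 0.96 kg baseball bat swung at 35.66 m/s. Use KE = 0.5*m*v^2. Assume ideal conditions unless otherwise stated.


KE = 0.5 * m * v^2
KE = 0.5 * 0.96 * 35.66^2
KE = 0.5 * 0.96 * 1271.6356 = 610.3851 J

610.3851 J


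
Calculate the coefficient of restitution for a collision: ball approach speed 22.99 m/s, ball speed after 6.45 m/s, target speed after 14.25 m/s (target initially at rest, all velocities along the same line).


e = (v2_after - v1_after) / (v1_before - v2_before)
Numerator = 14.25 - 6.45 = 7.8
Denominator = 22.99 - 0 = 22.99
e = 7.8 / 22.99 = 0.3393

0.3393


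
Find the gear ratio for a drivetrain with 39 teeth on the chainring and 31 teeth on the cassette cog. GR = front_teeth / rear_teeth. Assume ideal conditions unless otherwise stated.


GR = front_teeth / rear_teeth
GR = 39 / 31
GR = 1.2581

1.2581


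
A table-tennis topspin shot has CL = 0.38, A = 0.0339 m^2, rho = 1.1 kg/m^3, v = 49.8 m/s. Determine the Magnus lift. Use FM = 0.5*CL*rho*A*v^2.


FM = 0.5 * CL * rho * A * v^2
FM = 0.5 * 0.38 * 1.1 * 0.0339 * 49.8^2
v^2 = 2480.04
FM = 0.5 * 0.38 * 1.1 * 0.0339 * 2480.04 = 17.5713 N

17.5713 N
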